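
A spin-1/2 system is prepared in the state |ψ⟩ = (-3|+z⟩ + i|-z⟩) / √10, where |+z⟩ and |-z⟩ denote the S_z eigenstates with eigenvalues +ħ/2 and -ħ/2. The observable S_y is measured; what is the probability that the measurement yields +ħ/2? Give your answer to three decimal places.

0.200

|+y⟩ = (|+z⟩ + i|-z⟩)/√2, so ⟨+y|ψ⟩ = (-2) / (√2·√10).
P = |-2|² / 20 = 4/20.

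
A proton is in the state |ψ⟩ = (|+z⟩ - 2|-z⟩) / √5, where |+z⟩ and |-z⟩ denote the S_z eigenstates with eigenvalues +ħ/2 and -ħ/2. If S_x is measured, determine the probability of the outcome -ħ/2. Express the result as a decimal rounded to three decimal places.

|-x⟩ = (|+z⟩ - |-z⟩)/√2, so ⟨-x|ψ⟩ = (3) / (√2·√5).
P = |3|² / 10 = 9/10.

0.900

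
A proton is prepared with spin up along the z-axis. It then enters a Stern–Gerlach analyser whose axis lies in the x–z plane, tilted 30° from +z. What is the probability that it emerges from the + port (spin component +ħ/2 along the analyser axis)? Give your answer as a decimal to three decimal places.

0.933

For spin-½, the probability of finding spin-up along an axis at angle θ to the initial spin direction is cos²(θ/2); spin-down is sin²(θ/2).
θ = 30°, so P = cos²(15°) ≈ 0.933.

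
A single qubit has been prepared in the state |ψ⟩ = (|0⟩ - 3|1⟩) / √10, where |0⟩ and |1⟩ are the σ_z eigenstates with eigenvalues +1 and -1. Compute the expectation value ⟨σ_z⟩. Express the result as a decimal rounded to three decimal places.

⟨σ_z⟩ = |a|² - |b|² divided by |a|²+|b|², with a, b the |0⟩, |1⟩ amplitudes.
= (1 - 9)/10 = -8/10.

-0.800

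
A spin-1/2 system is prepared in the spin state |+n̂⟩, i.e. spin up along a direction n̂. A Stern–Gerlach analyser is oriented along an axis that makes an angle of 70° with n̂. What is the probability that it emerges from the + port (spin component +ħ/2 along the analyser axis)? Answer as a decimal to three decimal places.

For spin-½, the probability of finding spin-up along an axis at angle θ to the initial spin direction is cos²(θ/2); spin-down is sin²(θ/2).
θ = 70°, so P = cos²(35°) ≈ 0.671.

0.671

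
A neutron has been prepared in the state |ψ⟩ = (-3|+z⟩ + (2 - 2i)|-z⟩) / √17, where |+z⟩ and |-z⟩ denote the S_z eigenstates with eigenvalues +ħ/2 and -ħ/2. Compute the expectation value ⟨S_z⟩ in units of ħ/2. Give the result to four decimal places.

⟨σ_z⟩ = |a|² - |b|² divided by |a|²+|b|², with a, b the |+z⟩, |-z⟩ amplitudes.
= (9 - 8)/17 = 1/17.
⟨S_z⟩ = (ħ/2)·⟨σ_z⟩.

0.0588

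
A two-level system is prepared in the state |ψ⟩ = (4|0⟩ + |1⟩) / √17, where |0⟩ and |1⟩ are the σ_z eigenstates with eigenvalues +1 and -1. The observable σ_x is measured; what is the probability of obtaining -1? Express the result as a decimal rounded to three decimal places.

|-x⟩ = (|0⟩ - |1⟩)/√2, so ⟨-x|ψ⟩ = (3) / (√2·√17).
P = |3|² / 34 = 9/34.

0.265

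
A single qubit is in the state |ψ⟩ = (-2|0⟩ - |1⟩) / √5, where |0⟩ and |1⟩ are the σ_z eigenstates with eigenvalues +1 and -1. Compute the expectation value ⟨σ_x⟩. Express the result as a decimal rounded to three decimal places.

⟨σ_x⟩ = 2 Re(a* b)/(|a|²+|b|²) with a = -2, b = -1.
a* b = 2, so ⟨σ_x⟩ = 4/5.

0.800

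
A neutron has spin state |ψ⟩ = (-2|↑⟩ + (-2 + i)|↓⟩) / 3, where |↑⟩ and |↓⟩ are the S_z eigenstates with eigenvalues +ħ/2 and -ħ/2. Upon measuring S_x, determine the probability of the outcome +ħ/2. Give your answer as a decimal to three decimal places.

|+x⟩ = (|↑⟩ + |↓⟩)/√2, so ⟨+x|ψ⟩ = (-4 + i) / (√2·3).
P = |-4 + i|² / 18 = 17/18.

0.944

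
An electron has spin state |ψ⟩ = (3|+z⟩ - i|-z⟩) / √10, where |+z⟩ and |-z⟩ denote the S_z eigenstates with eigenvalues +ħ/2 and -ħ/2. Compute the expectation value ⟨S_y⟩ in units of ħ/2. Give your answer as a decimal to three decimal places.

⟨σ_y⟩ = 2 Im(a* b)/(|a|²+|b|²) with a = 3, b = -i.
a* b = -3i, so ⟨σ_y⟩ = -6/10.
⟨S_y⟩ = (ħ/2)·⟨σ_y⟩.

-0.600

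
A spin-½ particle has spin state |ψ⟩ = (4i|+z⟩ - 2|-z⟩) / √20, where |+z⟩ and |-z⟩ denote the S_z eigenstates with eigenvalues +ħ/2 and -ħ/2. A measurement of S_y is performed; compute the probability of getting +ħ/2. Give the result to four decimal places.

|+y⟩ = (|+z⟩ + i|-z⟩)/√2, so ⟨+y|ψ⟩ = (6i) / (√2·√20).
P = |6i|² / 40 = 36/40.

0.9000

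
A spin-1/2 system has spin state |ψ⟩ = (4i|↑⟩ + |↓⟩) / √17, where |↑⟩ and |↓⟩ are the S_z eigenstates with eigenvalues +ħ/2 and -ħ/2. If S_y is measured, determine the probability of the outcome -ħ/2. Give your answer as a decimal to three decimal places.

|-y⟩ = (|↑⟩ - i|↓⟩)/√2, so ⟨-y|ψ⟩ = (5i) / (√2·√17).
P = |5i|² / 34 = 25/34.

0.735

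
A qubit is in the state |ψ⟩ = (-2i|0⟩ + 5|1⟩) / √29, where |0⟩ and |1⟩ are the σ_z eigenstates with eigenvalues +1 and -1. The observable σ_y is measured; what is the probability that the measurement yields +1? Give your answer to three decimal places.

|+y⟩ = (|0⟩ + i|1⟩)/√2, so ⟨+y|ψ⟩ = (-7i) / (√2·√29).
P = |-7i|² / 58 = 49/58.

0.845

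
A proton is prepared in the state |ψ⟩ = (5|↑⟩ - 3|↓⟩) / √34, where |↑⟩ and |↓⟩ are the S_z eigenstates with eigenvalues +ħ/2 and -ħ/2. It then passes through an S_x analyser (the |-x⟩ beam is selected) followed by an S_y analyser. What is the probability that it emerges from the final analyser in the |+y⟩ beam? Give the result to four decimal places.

0.4706

First analyser (S_x): P(|-x⟩) = |⟨-x|ψ⟩|² = 64/68.
After stage 1 the state is |-x⟩; P(|+y⟩) = |⟨+y|-x⟩|² = 1/2.
Joint probability = 64/68 × 1/2 = 0.4706.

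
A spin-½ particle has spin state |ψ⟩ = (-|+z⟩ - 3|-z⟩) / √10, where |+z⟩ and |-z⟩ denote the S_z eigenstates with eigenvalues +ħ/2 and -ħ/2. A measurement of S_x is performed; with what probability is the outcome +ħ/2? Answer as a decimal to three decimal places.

0.800

|+x⟩ = (|+z⟩ + |-z⟩)/√2, so ⟨+x|ψ⟩ = (-4) / (√2·√10).
P = |-4|² / 20 = 16/20.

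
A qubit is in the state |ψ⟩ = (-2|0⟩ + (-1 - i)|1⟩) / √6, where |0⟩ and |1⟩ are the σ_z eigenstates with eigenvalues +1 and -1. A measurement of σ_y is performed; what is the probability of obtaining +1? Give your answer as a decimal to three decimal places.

|+y⟩ = (|0⟩ + i|1⟩)/√2, so ⟨+y|ψ⟩ = (-3 + i) / (√2·√6).
P = |-3 + i|² / 12 = 10/12.

0.833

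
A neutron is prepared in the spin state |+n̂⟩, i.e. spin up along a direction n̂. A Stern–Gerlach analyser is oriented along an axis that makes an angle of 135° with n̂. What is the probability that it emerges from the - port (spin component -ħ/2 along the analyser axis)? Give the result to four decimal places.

0.8536

For spin-½, the probability of finding spin-up along an axis at angle θ to the initial spin direction is cos²(θ/2); spin-down is sin²(θ/2).
θ = 135°, so P = sin²(67.5°) ≈ 0.8536.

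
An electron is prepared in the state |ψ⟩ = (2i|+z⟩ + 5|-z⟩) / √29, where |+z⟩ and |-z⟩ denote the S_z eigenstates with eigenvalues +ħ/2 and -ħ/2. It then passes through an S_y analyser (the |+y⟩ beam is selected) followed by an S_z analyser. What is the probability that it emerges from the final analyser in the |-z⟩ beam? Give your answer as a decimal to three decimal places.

First analyser (S_y): P(|+y⟩) = |⟨+y|ψ⟩|² = 9/58.
After stage 1 the state is |+y⟩; P(|-z⟩) = |⟨-z|+y⟩|² = 1/2.
Joint probability = 9/58 × 1/2 = 0.078.

0.078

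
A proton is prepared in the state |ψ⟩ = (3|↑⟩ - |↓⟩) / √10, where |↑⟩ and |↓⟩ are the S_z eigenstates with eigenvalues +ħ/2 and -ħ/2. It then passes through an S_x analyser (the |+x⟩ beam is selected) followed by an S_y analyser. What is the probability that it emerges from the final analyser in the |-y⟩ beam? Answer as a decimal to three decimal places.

0.100

First analyser (S_x): P(|+x⟩) = |⟨+x|ψ⟩|² = 4/20.
After stage 1 the state is |+x⟩; P(|-y⟩) = |⟨-y|+x⟩|² = 1/2.
Joint probability = 4/20 × 1/2 = 0.100.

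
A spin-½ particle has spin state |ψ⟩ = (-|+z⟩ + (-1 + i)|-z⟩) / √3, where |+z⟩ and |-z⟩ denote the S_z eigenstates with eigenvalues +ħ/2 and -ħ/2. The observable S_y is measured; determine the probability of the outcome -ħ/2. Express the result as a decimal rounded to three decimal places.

0.833

|-y⟩ = (|+z⟩ - i|-z⟩)/√2, so ⟨-y|ψ⟩ = (-2 - i) / (√2·√3).
P = |-2 - i|² / 6 = 5/6.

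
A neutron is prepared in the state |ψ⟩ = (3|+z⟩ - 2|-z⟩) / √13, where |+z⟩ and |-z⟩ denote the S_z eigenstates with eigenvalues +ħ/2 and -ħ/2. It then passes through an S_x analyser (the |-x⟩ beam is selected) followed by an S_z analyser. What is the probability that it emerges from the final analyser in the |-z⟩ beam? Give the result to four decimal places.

First analyser (S_x): P(|-x⟩) = |⟨-x|ψ⟩|² = 25/26.
After stage 1 the state is |-x⟩; P(|-z⟩) = |⟨-z|-x⟩|² = 1/2.
Joint probability = 25/26 × 1/2 = 0.4808.

0.4808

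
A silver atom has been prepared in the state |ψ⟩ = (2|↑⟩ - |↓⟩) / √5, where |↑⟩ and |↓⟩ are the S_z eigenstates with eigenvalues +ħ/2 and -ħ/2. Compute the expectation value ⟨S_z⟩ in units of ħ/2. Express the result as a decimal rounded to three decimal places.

0.600

⟨σ_z⟩ = |a|² - |b|² divided by |a|²+|b|², with a, b the |↑⟩, |↓⟩ amplitudes.
= (4 - 1)/5 = 3/5.
⟨S_z⟩ = (ħ/2)·⟨σ_z⟩.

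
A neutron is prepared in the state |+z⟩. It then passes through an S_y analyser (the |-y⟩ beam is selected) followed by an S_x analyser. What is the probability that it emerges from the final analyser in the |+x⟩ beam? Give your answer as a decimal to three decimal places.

First analyser (S_y): from |+z⟩, P(|-y⟩) = 1/2.
After stage 1 the state is |-y⟩; P(|+x⟩) = |⟨+x|-y⟩|² = 1/2.
Joint probability = 1/2 × 1/2 = 0.250.

0.250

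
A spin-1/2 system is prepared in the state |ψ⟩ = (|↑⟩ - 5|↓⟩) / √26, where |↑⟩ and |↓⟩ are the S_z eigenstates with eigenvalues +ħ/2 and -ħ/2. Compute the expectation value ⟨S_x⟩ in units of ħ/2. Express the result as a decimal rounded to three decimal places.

-0.385

⟨σ_x⟩ = 2 Re(a* b)/(|a|²+|b|²) with a = 1, b = -5.
a* b = -5, so ⟨σ_x⟩ = -10/26.
⟨S_x⟩ = (ħ/2)·⟨σ_x⟩.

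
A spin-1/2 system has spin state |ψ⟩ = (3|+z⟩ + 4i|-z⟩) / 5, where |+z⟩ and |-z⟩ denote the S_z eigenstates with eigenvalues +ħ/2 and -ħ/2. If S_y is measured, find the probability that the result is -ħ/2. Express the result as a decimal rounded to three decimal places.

|-y⟩ = (|+z⟩ - i|-z⟩)/√2, so ⟨-y|ψ⟩ = (-1) / (√2·5).
P = |-1|² / 50 = 1/50.

0.020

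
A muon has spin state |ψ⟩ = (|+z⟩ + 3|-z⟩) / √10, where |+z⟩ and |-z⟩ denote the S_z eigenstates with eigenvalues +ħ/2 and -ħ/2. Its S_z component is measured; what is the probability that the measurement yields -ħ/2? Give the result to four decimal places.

0.9000

The -ħ/2 outcome corresponds to |-z⟩. Its amplitude in |ψ⟩ is 3/√10.
P = |3|² / 10 = 9/10.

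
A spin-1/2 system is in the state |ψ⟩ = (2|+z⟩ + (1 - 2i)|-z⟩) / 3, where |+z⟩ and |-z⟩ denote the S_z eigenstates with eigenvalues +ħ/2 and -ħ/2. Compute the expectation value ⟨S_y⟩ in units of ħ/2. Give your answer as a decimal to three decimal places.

⟨σ_y⟩ = 2 Im(a* b)/(|a|²+|b|²) with a = 2, b = (1 - 2i).
a* b = (2 - 4i), so ⟨σ_y⟩ = -8/9.
⟨S_y⟩ = (ħ/2)·⟨σ_y⟩.

-0.889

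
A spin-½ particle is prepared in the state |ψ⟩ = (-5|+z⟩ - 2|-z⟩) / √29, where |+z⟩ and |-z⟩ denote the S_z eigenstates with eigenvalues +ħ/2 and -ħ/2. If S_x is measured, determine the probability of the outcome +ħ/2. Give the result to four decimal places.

0.8448

|+x⟩ = (|+z⟩ + |-z⟩)/√2, so ⟨+x|ψ⟩ = (-7) / (√2·√29).
P = |-7|² / 58 = 49/58.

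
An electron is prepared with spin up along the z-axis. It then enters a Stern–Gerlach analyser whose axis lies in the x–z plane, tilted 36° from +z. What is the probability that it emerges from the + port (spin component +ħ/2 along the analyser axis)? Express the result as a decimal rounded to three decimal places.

0.905

For spin-½, the probability of finding spin-up along an axis at angle θ to the initial spin direction is cos²(θ/2); spin-down is sin²(θ/2).
θ = 36°, so P = cos²(18°) ≈ 0.905.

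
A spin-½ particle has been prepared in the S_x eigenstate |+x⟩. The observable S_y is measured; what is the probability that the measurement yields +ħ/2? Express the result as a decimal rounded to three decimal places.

In the S_z basis, |+x⟩ = (|+z⟩ + |-z⟩)/√2 and |+y⟩ = (|+z⟩ + i|-z⟩)/√2.
|⟨+y|+x⟩|² = 1/2.

0.500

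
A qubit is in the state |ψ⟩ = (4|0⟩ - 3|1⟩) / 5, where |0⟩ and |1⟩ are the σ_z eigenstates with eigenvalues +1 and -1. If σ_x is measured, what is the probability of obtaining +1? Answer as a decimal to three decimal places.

0.020

|+x⟩ = (|0⟩ + |1⟩)/√2, so ⟨+x|ψ⟩ = (1) / (√2·5).
P = |1|² / 50 = 1/50.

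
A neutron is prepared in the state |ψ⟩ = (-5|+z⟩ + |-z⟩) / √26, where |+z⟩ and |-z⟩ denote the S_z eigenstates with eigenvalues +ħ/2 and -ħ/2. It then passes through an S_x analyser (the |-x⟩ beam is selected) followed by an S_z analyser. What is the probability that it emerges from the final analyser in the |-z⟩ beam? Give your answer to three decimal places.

0.346

First analyser (S_x): P(|-x⟩) = |⟨-x|ψ⟩|² = 36/52.
After stage 1 the state is |-x⟩; P(|-z⟩) = |⟨-z|-x⟩|² = 1/2.
Joint probability = 36/52 × 1/2 = 0.346.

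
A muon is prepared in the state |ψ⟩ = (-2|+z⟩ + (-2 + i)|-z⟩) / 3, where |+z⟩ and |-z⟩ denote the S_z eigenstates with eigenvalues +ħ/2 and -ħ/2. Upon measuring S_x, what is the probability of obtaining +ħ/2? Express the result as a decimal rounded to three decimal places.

|+x⟩ = (|+z⟩ + |-z⟩)/√2, so ⟨+x|ψ⟩ = (-4 + i) / (√2·3).
P = |-4 + i|² / 18 = 17/18.

0.944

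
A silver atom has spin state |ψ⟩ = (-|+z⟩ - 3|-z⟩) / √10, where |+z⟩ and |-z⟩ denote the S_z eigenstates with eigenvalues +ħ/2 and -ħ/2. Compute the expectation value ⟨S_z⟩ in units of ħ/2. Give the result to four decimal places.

-0.8000

⟨σ_z⟩ = |a|² - |b|² divided by |a|²+|b|², with a, b the |+z⟩, |-z⟩ amplitudes.
= (1 - 9)/10 = -8/10.
⟨S_z⟩ = (ħ/2)·⟨σ_z⟩.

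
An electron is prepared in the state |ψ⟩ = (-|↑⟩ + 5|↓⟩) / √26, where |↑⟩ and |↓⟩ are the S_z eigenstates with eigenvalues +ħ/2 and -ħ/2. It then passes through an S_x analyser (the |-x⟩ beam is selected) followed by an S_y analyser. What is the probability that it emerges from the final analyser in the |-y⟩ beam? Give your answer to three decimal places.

0.346

First analyser (S_x): P(|-x⟩) = |⟨-x|ψ⟩|² = 36/52.
After stage 1 the state is |-x⟩; P(|-y⟩) = |⟨-y|-x⟩|² = 1/2.
Joint probability = 36/52 × 1/2 = 0.346.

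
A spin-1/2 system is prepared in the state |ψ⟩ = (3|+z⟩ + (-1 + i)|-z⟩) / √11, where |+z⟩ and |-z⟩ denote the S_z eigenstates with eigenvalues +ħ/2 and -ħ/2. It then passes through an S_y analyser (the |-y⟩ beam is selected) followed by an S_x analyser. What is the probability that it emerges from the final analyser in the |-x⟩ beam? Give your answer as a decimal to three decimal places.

0.114

First analyser (S_y): P(|-y⟩) = |⟨-y|ψ⟩|² = 5/22.
After stage 1 the state is |-y⟩; P(|-x⟩) = |⟨-x|-y⟩|² = 1/2.
Joint probability = 5/22 × 1/2 = 0.114.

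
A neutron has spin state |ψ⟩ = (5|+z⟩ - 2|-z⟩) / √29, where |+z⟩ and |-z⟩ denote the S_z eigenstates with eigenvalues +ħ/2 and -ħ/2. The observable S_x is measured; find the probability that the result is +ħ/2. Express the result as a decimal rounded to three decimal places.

0.155

|+x⟩ = (|+z⟩ + |-z⟩)/√2, so ⟨+x|ψ⟩ = (3) / (√2·√29).
P = |3|² / 58 = 9/58.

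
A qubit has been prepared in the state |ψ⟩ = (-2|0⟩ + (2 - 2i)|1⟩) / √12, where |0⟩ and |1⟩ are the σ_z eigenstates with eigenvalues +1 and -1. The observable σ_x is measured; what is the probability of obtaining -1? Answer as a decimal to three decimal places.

0.833

|-x⟩ = (|0⟩ - |1⟩)/√2, so ⟨-x|ψ⟩ = (-4 + 2i) / (√2·√12).
P = |-4 + 2i|² / 24 = 20/24.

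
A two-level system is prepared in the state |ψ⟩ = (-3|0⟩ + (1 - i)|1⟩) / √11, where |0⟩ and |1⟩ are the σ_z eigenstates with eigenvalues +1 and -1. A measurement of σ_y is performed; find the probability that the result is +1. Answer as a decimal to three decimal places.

0.773

|+y⟩ = (|0⟩ + i|1⟩)/√2, so ⟨+y|ψ⟩ = (-4 - i) / (√2·√11).
P = |-4 - i|² / 22 = 17/22.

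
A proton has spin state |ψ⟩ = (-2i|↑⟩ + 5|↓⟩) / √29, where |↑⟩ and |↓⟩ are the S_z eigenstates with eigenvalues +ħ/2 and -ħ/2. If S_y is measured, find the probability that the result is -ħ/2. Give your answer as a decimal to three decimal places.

0.155

|-y⟩ = (|↑⟩ - i|↓⟩)/√2, so ⟨-y|ψ⟩ = (3i) / (√2·√29).
P = |3i|² / 58 = 9/58.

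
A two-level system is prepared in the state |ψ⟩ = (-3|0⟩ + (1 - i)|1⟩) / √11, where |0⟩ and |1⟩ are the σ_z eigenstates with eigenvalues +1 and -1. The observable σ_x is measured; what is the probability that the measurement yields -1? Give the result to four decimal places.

0.7727

|-x⟩ = (|0⟩ - |1⟩)/√2, so ⟨-x|ψ⟩ = (-4 + i) / (√2·√11).
P = |-4 + i|² / 22 = 17/22.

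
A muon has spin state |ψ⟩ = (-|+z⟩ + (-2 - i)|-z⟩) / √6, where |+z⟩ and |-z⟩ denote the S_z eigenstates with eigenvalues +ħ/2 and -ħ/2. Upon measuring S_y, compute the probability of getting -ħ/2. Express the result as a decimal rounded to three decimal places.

|-y⟩ = (|+z⟩ - i|-z⟩)/√2, so ⟨-y|ψ⟩ = (-2i) / (√2·√6).
P = |-2i|² / 12 = 4/12.

0.333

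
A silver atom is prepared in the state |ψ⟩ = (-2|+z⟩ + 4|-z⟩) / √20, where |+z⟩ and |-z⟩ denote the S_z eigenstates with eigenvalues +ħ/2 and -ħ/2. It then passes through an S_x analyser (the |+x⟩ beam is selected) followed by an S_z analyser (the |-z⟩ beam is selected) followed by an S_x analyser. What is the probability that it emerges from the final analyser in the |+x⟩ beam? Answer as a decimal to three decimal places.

First analyser (S_x): P(|+x⟩) = |⟨+x|ψ⟩|² = 4/40.
After stage 1 the state is |+x⟩; P(|-z⟩) = |⟨-z|+x⟩|² = 1/2.
After stage 2 the state is |-z⟩; P(|+x⟩) = |⟨+x|-z⟩|² = 1/2.
Joint probability = 4/40 × 1/2 × 1/2 = 0.025.

0.025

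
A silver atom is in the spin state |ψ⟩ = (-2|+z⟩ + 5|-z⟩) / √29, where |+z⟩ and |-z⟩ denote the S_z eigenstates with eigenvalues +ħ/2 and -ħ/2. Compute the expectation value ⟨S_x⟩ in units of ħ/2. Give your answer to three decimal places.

⟨σ_x⟩ = 2 Re(a* b)/(|a|²+|b|²) with a = -2, b = 5.
a* b = -10, so ⟨σ_x⟩ = -20/29.
⟨S_x⟩ = (ħ/2)·⟨σ_x⟩.

-0.690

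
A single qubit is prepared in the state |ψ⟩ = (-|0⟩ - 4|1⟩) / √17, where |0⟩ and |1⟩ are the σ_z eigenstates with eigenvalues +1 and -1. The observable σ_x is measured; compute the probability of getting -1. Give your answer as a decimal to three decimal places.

|-x⟩ = (|0⟩ - |1⟩)/√2, so ⟨-x|ψ⟩ = (3) / (√2·√17).
P = |3|² / 34 = 9/34.

0.265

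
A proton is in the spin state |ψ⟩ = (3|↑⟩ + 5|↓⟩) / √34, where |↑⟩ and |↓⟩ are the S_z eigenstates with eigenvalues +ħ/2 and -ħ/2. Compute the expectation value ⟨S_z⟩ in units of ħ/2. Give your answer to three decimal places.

⟨σ_z⟩ = |a|² - |b|² divided by |a|²+|b|², with a, b the |↑⟩, |↓⟩ amplitudes.
= (9 - 25)/34 = -16/34.
⟨S_z⟩ = (ħ/2)·⟨σ_z⟩.

-0.471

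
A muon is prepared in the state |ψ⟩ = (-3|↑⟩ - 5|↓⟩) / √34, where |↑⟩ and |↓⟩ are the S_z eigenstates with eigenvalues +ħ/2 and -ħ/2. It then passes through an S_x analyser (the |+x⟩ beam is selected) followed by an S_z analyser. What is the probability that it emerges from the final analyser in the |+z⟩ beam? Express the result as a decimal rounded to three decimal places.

First analyser (S_x): P(|+x⟩) = |⟨+x|ψ⟩|² = 64/68.
After stage 1 the state is |+x⟩; P(|+z⟩) = |⟨+z|+x⟩|² = 1/2.
Joint probability = 64/68 × 1/2 = 0.471.

0.471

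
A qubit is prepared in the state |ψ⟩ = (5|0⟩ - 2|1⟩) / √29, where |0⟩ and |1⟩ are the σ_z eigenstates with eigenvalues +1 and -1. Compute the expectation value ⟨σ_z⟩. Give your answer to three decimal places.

0.724

⟨σ_z⟩ = |a|² - |b|² divided by |a|²+|b|², with a, b the |0⟩, |1⟩ amplitudes.
= (25 - 4)/29 = 21/29.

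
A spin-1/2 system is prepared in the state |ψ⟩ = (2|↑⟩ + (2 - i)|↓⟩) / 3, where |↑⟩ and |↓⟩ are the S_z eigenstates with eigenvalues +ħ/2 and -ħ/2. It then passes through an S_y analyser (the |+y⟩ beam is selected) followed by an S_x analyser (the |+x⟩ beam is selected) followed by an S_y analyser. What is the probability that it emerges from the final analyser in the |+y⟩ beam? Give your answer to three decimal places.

First analyser (S_y): P(|+y⟩) = |⟨+y|ψ⟩|² = 5/18.
After stage 1 the state is |+y⟩; P(|+x⟩) = |⟨+x|+y⟩|² = 1/2.
After stage 2 the state is |+x⟩; P(|+y⟩) = |⟨+y|+x⟩|² = 1/2.
Joint probability = 5/18 × 1/2 × 1/2 = 0.069.

0.069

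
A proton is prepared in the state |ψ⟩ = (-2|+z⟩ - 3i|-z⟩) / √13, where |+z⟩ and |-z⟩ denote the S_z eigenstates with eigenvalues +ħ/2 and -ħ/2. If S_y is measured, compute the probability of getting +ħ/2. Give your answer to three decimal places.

0.962

|+y⟩ = (|+z⟩ + i|-z⟩)/√2, so ⟨+y|ψ⟩ = (-5) / (√2·√13).
P = |-5|² / 26 = 25/26.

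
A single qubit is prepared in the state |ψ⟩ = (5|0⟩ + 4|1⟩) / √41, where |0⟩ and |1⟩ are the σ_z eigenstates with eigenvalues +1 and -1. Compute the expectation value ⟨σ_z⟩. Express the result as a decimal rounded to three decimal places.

⟨σ_z⟩ = |a|² - |b|² divided by |a|²+|b|², with a, b the |0⟩, |1⟩ amplitudes.
= (25 - 16)/41 = 9/41.

0.220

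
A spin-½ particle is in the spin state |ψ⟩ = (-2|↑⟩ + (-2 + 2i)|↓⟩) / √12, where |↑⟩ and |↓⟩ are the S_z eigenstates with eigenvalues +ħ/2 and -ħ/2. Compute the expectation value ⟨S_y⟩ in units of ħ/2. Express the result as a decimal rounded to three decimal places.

-0.667

⟨σ_y⟩ = 2 Im(a* b)/(|a|²+|b|²) with a = -2, b = (-2 + 2i).
a* b = (4 - 4i), so ⟨σ_y⟩ = -8/12.
⟨S_y⟩ = (ħ/2)·⟨σ_y⟩.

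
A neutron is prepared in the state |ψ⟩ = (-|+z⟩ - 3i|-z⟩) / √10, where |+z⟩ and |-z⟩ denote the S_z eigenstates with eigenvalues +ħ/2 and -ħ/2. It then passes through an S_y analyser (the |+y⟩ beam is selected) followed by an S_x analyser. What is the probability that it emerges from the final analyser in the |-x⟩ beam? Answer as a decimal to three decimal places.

First analyser (S_y): P(|+y⟩) = |⟨+y|ψ⟩|² = 16/20.
After stage 1 the state is |+y⟩; P(|-x⟩) = |⟨-x|+y⟩|² = 1/2.
Joint probability = 16/20 × 1/2 = 0.400.

0.400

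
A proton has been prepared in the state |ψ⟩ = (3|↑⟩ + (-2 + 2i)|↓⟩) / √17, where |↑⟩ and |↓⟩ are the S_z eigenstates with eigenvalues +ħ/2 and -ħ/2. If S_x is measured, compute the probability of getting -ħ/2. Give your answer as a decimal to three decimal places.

|-x⟩ = (|↑⟩ - |↓⟩)/√2, so ⟨-x|ψ⟩ = (5 - 2i) / (√2·√17).
P = |5 - 2i|² / 34 = 29/34.

0.853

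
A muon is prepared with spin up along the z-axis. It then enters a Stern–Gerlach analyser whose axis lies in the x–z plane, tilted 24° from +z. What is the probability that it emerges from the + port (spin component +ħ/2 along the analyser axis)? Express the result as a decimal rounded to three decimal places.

For spin-½, the probability of finding spin-up along an axis at angle θ to the initial spin direction is cos²(θ/2); spin-down is sin²(θ/2).
θ = 24°, so P = cos²(12°) ≈ 0.957.

0.957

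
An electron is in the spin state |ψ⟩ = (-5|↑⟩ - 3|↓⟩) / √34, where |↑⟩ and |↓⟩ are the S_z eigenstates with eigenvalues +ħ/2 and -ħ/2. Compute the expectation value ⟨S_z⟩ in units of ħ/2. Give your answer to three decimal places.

0.471

⟨σ_z⟩ = |a|² - |b|² divided by |a|²+|b|², with a, b the |↑⟩, |↓⟩ amplitudes.
= (25 - 9)/34 = 16/34.
⟨S_z⟩ = (ħ/2)·⟨σ_z⟩.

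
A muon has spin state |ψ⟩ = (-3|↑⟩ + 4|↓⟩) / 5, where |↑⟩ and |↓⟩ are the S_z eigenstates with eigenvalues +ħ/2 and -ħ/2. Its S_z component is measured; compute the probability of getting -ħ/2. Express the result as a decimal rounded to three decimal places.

The -ħ/2 outcome corresponds to |↓⟩. Its amplitude in |ψ⟩ is 4/5.
P = |4|² / 25 = 16/25.

0.640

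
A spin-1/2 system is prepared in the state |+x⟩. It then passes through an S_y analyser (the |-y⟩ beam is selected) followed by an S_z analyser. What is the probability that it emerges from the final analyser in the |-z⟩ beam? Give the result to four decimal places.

First analyser (S_y): from |+x⟩, P(|-y⟩) = 1/2.
After stage 1 the state is |-y⟩; P(|-z⟩) = |⟨-z|-y⟩|² = 1/2.
Joint probability = 1/2 × 1/2 = 0.2500.

0.2500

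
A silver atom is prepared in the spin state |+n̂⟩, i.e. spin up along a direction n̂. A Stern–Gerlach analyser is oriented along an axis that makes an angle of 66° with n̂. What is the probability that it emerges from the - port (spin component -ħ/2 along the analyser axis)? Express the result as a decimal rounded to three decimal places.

For spin-½, the probability of finding spin-up along an axis at angle θ to the initial spin direction is cos²(θ/2); spin-down is sin²(θ/2).
θ = 66°, so P = sin²(33°) ≈ 0.297.

0.297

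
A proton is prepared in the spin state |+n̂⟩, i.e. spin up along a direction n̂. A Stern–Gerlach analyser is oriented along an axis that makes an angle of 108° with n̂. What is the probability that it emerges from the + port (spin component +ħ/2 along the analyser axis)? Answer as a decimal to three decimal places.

For spin-½, the probability of finding spin-up along an axis at angle θ to the initial spin direction is cos²(θ/2); spin-down is sin²(θ/2).
θ = 108°, so P = cos²(54°) ≈ 0.345.

0.345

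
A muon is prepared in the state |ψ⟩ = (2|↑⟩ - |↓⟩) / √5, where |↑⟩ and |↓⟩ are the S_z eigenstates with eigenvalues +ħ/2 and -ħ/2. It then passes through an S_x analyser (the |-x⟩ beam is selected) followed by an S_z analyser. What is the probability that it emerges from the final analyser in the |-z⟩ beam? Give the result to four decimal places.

First analyser (S_x): P(|-x⟩) = |⟨-x|ψ⟩|² = 9/10.
After stage 1 the state is |-x⟩; P(|-z⟩) = |⟨-z|-x⟩|² = 1/2.
Joint probability = 9/10 × 1/2 = 0.4500.

0.4500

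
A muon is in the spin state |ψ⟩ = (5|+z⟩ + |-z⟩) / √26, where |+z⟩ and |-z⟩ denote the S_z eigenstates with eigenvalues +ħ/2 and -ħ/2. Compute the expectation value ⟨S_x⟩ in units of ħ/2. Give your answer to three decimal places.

⟨σ_x⟩ = 2 Re(a* b)/(|a|²+|b|²) with a = 5, b = 1.
a* b = 5, so ⟨σ_x⟩ = 10/26.
⟨S_x⟩ = (ħ/2)·⟨σ_x⟩.

0.385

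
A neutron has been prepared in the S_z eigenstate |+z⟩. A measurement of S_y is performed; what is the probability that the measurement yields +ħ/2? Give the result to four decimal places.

In the S_z basis, |+z⟩ = |↑⟩ and |+y⟩ = (|↑⟩ + i|↓⟩)/√2.
|⟨+y|+z⟩|² = 1/2.

0.5000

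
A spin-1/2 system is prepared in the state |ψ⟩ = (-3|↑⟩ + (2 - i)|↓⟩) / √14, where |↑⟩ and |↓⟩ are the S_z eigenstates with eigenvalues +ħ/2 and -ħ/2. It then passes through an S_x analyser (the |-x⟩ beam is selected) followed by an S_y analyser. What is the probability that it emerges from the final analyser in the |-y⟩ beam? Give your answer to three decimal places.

0.464

First analyser (S_x): P(|-x⟩) = |⟨-x|ψ⟩|² = 26/28.
After stage 1 the state is |-x⟩; P(|-y⟩) = |⟨-y|-x⟩|² = 1/2.
Joint probability = 26/28 × 1/2 = 0.464.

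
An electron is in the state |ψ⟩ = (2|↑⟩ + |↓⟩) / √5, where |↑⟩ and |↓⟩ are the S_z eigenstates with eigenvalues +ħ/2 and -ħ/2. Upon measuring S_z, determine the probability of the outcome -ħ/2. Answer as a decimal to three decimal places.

The -ħ/2 outcome corresponds to |↓⟩. Its amplitude in |ψ⟩ is 1/√5.
P = |1|² / 5 = 1/5.

0.200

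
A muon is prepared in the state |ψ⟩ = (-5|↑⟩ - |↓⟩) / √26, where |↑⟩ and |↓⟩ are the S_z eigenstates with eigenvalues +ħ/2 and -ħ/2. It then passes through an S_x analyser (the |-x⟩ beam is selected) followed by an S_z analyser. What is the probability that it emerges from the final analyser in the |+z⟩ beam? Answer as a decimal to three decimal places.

0.154

First analyser (S_x): P(|-x⟩) = |⟨-x|ψ⟩|² = 16/52.
After stage 1 the state is |-x⟩; P(|+z⟩) = |⟨+z|-x⟩|² = 1/2.
Joint probability = 16/52 × 1/2 = 0.154.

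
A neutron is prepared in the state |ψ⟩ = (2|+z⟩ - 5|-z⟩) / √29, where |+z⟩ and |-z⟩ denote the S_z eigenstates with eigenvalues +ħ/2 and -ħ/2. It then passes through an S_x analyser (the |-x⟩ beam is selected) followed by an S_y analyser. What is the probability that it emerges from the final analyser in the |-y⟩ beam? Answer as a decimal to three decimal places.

0.422

First analyser (S_x): P(|-x⟩) = |⟨-x|ψ⟩|² = 49/58.
After stage 1 the state is |-x⟩; P(|-y⟩) = |⟨-y|-x⟩|² = 1/2.
Joint probability = 49/58 × 1/2 = 0.422.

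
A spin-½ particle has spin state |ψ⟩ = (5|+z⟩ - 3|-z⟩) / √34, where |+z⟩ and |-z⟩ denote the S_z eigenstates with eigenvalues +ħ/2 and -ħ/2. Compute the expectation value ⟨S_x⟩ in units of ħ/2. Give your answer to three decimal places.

-0.882

⟨σ_x⟩ = 2 Re(a* b)/(|a|²+|b|²) with a = 5, b = -3.
a* b = -15, so ⟨σ_x⟩ = -30/34.
⟨S_x⟩ = (ħ/2)·⟨σ_x⟩.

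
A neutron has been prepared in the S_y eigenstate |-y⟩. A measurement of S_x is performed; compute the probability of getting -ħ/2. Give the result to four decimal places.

0.5000

In the S_z basis, |-y⟩ = (|↑⟩ - i|↓⟩)/√2 and |-x⟩ = (|↑⟩ - |↓⟩)/√2.
|⟨-x|-y⟩|² = 1/2.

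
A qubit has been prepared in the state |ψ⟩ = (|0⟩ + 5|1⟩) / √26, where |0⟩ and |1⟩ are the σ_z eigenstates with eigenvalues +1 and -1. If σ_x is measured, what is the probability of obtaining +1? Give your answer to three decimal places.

|+x⟩ = (|0⟩ + |1⟩)/√2, so ⟨+x|ψ⟩ = (6) / (√2·√26).
P = |6|² / 52 = 36/52.

0.692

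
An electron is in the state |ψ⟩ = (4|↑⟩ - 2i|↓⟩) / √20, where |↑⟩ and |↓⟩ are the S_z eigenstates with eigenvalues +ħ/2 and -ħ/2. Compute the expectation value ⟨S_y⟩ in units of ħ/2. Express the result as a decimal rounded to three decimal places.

⟨σ_y⟩ = 2 Im(a* b)/(|a|²+|b|²) with a = 4, b = -2i.
a* b = -8i, so ⟨σ_y⟩ = -16/20.
⟨S_y⟩ = (ħ/2)·⟨σ_y⟩.

-0.800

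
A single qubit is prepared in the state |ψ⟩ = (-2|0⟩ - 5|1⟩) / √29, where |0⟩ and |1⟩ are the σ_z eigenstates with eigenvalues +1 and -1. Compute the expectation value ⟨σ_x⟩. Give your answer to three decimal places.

⟨σ_x⟩ = 2 Re(a* b)/(|a|²+|b|²) with a = -2, b = -5.
a* b = 10, so ⟨σ_x⟩ = 20/29.

0.690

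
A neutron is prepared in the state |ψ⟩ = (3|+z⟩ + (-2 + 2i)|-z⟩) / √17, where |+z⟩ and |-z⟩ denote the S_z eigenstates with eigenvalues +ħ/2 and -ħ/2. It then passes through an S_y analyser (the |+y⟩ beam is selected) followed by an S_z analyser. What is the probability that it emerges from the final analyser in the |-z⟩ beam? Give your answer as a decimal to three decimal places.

First analyser (S_y): P(|+y⟩) = |⟨+y|ψ⟩|² = 29/34.
After stage 1 the state is |+y⟩; P(|-z⟩) = |⟨-z|+y⟩|² = 1/2.
Joint probability = 29/34 × 1/2 = 0.426.

0.426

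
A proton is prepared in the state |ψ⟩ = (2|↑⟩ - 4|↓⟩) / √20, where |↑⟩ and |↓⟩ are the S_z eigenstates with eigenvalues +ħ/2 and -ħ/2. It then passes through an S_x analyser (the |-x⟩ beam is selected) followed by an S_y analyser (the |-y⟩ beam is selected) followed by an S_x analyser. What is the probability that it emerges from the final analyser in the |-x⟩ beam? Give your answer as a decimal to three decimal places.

First analyser (S_x): P(|-x⟩) = |⟨-x|ψ⟩|² = 36/40.
After stage 1 the state is |-x⟩; P(|-y⟩) = |⟨-y|-x⟩|² = 1/2.
After stage 2 the state is |-y⟩; P(|-x⟩) = |⟨-x|-y⟩|² = 1/2.
Joint probability = 36/40 × 1/2 × 1/2 = 0.225.

0.225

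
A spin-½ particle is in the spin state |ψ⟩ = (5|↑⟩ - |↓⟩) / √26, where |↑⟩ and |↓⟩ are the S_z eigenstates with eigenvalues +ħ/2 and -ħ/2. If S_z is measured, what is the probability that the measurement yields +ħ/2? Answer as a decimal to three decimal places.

0.962

The +ħ/2 outcome corresponds to |↑⟩. Its amplitude in |ψ⟩ is 5/√26.
P = |5|² / 26 = 25/26.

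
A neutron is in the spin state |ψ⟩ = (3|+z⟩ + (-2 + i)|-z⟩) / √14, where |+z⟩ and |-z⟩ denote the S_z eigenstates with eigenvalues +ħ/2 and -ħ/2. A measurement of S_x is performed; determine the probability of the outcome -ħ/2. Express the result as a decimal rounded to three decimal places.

0.929

|-x⟩ = (|+z⟩ - |-z⟩)/√2, so ⟨-x|ψ⟩ = (5 - i) / (√2·√14).
P = |5 - i|² / 28 = 26/28.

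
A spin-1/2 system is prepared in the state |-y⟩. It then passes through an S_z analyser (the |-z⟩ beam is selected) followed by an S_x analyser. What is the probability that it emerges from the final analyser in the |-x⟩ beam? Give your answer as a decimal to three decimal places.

0.250

First analyser (S_z): from |-y⟩, P(|-z⟩) = 1/2.
After stage 1 the state is |-z⟩; P(|-x⟩) = |⟨-x|-z⟩|² = 1/2.
Joint probability = 1/2 × 1/2 = 0.250.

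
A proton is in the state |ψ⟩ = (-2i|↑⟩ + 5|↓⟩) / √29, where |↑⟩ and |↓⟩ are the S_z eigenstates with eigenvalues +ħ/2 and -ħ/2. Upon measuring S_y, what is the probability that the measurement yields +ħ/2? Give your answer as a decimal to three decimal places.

|+y⟩ = (|↑⟩ + i|↓⟩)/√2, so ⟨+y|ψ⟩ = (-7i) / (√2·√29).
P = |-7i|² / 58 = 49/58.

0.845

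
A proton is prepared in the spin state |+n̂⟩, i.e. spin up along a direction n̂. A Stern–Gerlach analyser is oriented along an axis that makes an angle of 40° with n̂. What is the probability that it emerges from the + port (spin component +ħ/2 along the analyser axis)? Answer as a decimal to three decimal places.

For spin-½, the probability of finding spin-up along an axis at angle θ to the initial spin direction is cos²(θ/2); spin-down is sin²(θ/2).
θ = 40°, so P = cos²(20°) ≈ 0.883.

0.883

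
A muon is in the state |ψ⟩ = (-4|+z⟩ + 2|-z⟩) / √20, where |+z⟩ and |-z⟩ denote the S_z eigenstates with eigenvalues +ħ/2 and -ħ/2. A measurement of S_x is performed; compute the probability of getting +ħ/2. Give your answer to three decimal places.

0.100

|+x⟩ = (|+z⟩ + |-z⟩)/√2, so ⟨+x|ψ⟩ = (-2) / (√2·√20).
P = |-2|² / 40 = 4/40.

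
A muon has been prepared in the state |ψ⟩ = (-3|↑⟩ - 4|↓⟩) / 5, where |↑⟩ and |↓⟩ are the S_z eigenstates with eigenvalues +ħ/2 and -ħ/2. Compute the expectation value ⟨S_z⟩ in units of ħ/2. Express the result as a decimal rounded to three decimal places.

-0.280

⟨σ_z⟩ = |a|² - |b|² divided by |a|²+|b|², with a, b the |↑⟩, |↓⟩ amplitudes.
= (9 - 16)/25 = -7/25.
⟨S_z⟩ = (ħ/2)·⟨σ_z⟩.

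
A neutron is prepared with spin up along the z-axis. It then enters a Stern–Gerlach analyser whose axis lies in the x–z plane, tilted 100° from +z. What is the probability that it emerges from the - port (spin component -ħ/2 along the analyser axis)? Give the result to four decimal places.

0.5868

For spin-½, the probability of finding spin-up along an axis at angle θ to the initial spin direction is cos²(θ/2); spin-down is sin²(θ/2).
θ = 100°, so P = sin²(50°) ≈ 0.5868.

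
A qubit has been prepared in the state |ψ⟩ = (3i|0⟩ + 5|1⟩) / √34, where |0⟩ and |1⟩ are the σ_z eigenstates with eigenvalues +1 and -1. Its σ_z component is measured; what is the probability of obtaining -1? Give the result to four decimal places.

0.7353

The -1 outcome corresponds to |1⟩. Its amplitude in |ψ⟩ is 5/√34.
P = |5|² / 34 = 25/34.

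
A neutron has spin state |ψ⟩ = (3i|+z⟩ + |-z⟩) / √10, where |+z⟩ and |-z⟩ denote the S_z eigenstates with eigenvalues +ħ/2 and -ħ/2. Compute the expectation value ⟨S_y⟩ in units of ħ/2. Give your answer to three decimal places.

-0.600

⟨σ_y⟩ = 2 Im(a* b)/(|a|²+|b|²) with a = 3i, b = 1.
a* b = -3i, so ⟨σ_y⟩ = -6/10.
⟨S_y⟩ = (ħ/2)·⟨σ_y⟩.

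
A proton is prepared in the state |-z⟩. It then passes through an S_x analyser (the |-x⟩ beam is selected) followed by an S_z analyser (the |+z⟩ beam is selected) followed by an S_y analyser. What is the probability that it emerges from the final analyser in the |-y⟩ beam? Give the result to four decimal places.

0.1250

First analyser (S_x): from |-z⟩, P(|-x⟩) = 1/2.
After stage 1 the state is |-x⟩; P(|+z⟩) = |⟨+z|-x⟩|² = 1/2.
After stage 2 the state is |+z⟩; P(|-y⟩) = |⟨-y|+z⟩|² = 1/2.
Joint probability = 1/2 × 1/2 × 1/2 = 0.1250.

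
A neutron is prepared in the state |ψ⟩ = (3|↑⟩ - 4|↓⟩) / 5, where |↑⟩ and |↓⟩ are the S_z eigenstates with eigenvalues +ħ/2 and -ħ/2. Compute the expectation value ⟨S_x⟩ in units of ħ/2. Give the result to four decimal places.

-0.9600

⟨σ_x⟩ = 2 Re(a* b)/(|a|²+|b|²) with a = 3, b = -4.
a* b = -12, so ⟨σ_x⟩ = -24/25.
⟨S_x⟩ = (ħ/2)·⟨σ_x⟩.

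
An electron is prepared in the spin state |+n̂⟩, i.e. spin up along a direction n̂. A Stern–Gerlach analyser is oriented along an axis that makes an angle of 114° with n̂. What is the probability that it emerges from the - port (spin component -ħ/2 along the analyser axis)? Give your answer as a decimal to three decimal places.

0.703

For spin-½, the probability of finding spin-up along an axis at angle θ to the initial spin direction is cos²(θ/2); spin-down is sin²(θ/2).
θ = 114°, so P = sin²(57°) ≈ 0.703.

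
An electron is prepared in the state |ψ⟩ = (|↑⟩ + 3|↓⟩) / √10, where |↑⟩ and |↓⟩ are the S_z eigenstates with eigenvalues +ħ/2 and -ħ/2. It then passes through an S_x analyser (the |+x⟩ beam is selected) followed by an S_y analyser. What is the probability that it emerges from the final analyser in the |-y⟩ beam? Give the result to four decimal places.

0.4000

First analyser (S_x): P(|+x⟩) = |⟨+x|ψ⟩|² = 16/20.
After stage 1 the state is |+x⟩; P(|-y⟩) = |⟨-y|+x⟩|² = 1/2.
Joint probability = 16/20 × 1/2 = 0.4000.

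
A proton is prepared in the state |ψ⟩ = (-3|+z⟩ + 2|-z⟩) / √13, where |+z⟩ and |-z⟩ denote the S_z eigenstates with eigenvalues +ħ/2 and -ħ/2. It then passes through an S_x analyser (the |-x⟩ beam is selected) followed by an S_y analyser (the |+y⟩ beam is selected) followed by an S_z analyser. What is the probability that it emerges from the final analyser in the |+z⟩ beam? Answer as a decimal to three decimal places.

First analyser (S_x): P(|-x⟩) = |⟨-x|ψ⟩|² = 25/26.
After stage 1 the state is |-x⟩; P(|+y⟩) = |⟨+y|-x⟩|² = 1/2.
After stage 2 the state is |+y⟩; P(|+z⟩) = |⟨+z|+y⟩|² = 1/2.
Joint probability = 25/26 × 1/2 × 1/2 = 0.240.

0.240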